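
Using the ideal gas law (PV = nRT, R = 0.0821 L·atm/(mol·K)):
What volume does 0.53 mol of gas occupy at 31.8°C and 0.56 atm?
T = 31.8°C + 273.15 = 304.95 K
V = nRT/P = (0.53 × 0.0821 × 304.95) / 0.56
V = 23.70 L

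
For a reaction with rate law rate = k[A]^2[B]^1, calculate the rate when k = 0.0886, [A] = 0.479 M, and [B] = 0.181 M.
0.003679 M/s

rate = k·[A]^2·[B]^1 = 0.0886·(0.479)^2·(0.181)^1 = 0.0886·0.229441·0.181 = 0.003679 M/s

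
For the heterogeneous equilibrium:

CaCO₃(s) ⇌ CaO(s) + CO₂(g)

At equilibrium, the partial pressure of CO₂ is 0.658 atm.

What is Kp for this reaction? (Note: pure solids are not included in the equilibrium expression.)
K_p = 0.658

Solids (CaCO₃, CaO) have activity 1 and are excluded.
Kp = P(CO₂) = 0.658.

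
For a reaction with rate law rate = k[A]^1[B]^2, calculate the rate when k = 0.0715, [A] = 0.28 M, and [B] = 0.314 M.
0.001974 M/s

rate = k·[A]^1·[B]^2 = 0.0715·(0.28)^1·(0.314)^2 = 0.0715·0.28·0.098596 = 0.001974 M/s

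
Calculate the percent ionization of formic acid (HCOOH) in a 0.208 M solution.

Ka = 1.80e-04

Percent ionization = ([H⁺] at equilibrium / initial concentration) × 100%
Percent ionization = 2.9%

Let x = [H⁺]. Ka = x²/(C - x) ⇒ x² + (1.80e-04)x - (1.80e-04)(0.208) = 0. x = 6.0295e-03. Percent = (6.0295e-03/0.208) × 100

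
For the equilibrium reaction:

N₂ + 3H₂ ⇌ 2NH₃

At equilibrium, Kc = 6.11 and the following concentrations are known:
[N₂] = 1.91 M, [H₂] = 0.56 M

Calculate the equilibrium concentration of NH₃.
[NH₃] = 1.4316 M

Kc = ([NH₃]^2) / ([N₂] × [H₂]^3) = 6.11
[NH₃]^2 = Kc · (reactant terms)/(other product terms) = 6.11 · 0.33543 / 1 = 2.0495
[NH₃] = (2.0495)^(1/2) = 1.4316 M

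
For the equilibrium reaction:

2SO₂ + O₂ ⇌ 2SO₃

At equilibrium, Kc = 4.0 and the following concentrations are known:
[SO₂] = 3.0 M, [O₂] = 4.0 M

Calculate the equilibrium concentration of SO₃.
[SO₃] = 12.0000 M

Kc = ([SO₃]^2) / ([SO₂]^2 × [O₂]) = 4.0
[SO₃]^2 = Kc · (reactant terms)/(other product terms) = 4.0 · 36 / 1 = 144
[SO₃] = (144)^(1/2) = 12.0000 M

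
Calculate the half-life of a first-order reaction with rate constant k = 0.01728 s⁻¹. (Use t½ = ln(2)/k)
40.11 s

t½ = ln(2)/k = 0.6931/0.01728 = 40.11 s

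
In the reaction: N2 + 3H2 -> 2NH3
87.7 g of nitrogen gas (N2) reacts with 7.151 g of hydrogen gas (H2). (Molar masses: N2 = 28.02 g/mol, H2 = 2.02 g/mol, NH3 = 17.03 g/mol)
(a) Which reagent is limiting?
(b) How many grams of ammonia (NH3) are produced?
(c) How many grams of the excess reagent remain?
(a) H2, (b) 40.19 g, (c) 54.64 g

Moles of N2 = 87.7 g ÷ 28.02 g/mol = 3.12991 mol
Moles of H2 = 7.151 g ÷ 2.02 g/mol = 3.5401 mol
Moles ÷ coefficient: N2: 3.12991/1 = 3.13, H2: 3.5401/3 = 1.18
(a) H2 has the smaller value, so H2 is the limiting reagent.
(b) Moles of NH3 = 3.5401 mol H2 × (2/3) = 2.36007 mol; mass = 2.36007 mol × 17.03 g/mol = 40.19 g
(c) N2 consumed = 3.5401 × (1/3) = 1.18003 mol; remaining = 3.12991 − 1.18003 = 1.94987 mol; mass = 1.94987 mol × 28.02 g/mol = 54.64 g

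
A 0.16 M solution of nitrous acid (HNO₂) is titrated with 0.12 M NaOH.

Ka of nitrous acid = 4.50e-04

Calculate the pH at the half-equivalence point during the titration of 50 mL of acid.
pH = pKa = 3.35

At the half-equivalence point, [HA] = [A⁻], so by Henderson–Hasselbalch pH = pKa + log(1) = pKa.
pKa = −log(4.50e-04) = 3.35.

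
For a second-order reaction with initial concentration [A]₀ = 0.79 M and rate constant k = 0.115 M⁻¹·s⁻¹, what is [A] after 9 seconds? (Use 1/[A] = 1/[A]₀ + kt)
0.4346 M

1/[A] = 1/[A]₀ + k·t = 1/0.79 + (0.115)·(9) = 1.2658 + 1.0350 = 2.3008
[A] = 1/2.3008 = 0.4346 M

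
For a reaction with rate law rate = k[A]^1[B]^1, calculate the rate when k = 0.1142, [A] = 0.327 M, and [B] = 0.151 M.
0.005639 M/s

rate = k·[A]^1·[B]^1 = 0.1142·(0.327)^1·(0.151)^1 = 0.1142·0.327·0.151 = 0.005639 M/s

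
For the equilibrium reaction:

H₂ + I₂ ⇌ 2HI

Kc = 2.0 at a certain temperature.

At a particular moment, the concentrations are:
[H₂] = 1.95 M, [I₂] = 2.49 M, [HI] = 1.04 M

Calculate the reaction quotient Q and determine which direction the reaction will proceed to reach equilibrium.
Q = 0.223, Q < K, reaction proceeds forward (toward products)

Q = ([HI]^2) / ([H₂] × [I₂])
  = ((1.04)^2) / ((1.95)·(2.49)) = 1.0816/4.8555 = 0.2228
Since Q = 0.2228 < Kc = 2.0, the reaction proceeds forward (toward products) to reach equilibrium.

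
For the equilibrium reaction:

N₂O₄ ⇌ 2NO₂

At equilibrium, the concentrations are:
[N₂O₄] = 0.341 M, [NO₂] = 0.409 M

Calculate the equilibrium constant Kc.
K_c = 0.4906

Kc = ([NO₂]^2) / ([N₂O₄])
   = ((0.409)^2) / ((0.341))
   = 0.16728 / 0.341 = 0.4906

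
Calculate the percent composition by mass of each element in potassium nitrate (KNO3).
K: 38.67%, N: 13.86%, O: 47.47%

Molar mass of KNO3 = 101.11 g/mol
% K = (1 × 39.1) / 101.11 × 100% = 39.1 / 101.11 × 100% = 38.67%
% N = (1 × 14.01) / 101.11 × 100% = 14.01 / 101.11 × 100% = 13.86%
% O = (3 × 16.0) / 101.11 × 100% = 48 / 101.11 × 100% = 47.47%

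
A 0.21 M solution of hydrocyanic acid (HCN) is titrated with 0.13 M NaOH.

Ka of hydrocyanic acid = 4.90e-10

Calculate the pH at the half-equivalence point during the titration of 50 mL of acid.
pH = pKa = 9.31

At the half-equivalence point, [HA] = [A⁻], so by Henderson–Hasselbalch pH = pKa + log(1) = pKa.
pKa = −log(4.90e-10) = 9.31.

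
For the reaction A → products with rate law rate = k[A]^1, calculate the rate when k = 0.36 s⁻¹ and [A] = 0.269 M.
0.09684 M/s

rate = k·[A]^1 = 0.36·(0.269)^1 = 0.36·0.269 = 0.09684 M/s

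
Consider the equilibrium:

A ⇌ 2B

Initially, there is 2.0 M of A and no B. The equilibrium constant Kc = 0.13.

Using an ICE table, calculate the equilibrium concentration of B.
[B] = 0.478 M

ICE: [A] = 2.0 − x, [B] = 2x.
Kc = (2x)²/(2.0 − x) = 0.13 ⇒ 4x² + 0.13x − 0.26 = 0.
x = (−0.13 + √(0.13² + 4·4·0.26))/(2·4) = (−0.13 + √4.1769)/8 = 0.23922.
[B] = 2x = 0.478 M.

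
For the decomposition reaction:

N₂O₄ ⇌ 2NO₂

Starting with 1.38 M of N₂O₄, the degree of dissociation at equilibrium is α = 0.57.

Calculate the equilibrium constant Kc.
K_c = 4.1708

x = α·[A]₀ = 0.57 × 1.38 = 0.7866 M dissociated.
At eq: [N₂O₄] = 1.38 − 0.7866 = 0.5934 M; [NO₂] = 2x = 1.573 M.
Kc = [NO₂]²/[N₂O₄] = (1.573)²/0.5934 = 4.171.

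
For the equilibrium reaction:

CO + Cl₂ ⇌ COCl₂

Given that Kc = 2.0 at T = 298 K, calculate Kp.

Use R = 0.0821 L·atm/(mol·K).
K_p = 0.0817

Δn = (moles gaseous products) − (moles gaseous reactants) = -1
T = 298 K; RT = 0.0821 × 298 = 24.4658
Kp = Kc·(RT)^Δn = 2.0 × (24.4658)^-1 = 2.0 × 0.0408734 = 0.0817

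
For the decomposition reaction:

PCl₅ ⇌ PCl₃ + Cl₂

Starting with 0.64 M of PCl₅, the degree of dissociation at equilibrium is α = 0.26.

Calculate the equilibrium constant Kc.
K_c = 0.0585

x = α·[A]₀ = 0.26 × 0.64 = 0.1664 M dissociated.
At eq: [PCl₅] = 0.64 − 0.1664 = 0.4736 M; [PCl₃] = [Cl₂] = x = 0.1664 M.
Kc = [PCl₃][Cl₂]/[PCl₅] = (0.1664)²/0.4736 = 0.05846.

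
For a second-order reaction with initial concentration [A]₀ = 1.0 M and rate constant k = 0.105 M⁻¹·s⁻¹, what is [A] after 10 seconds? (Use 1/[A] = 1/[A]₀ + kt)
0.4878 M

1/[A] = 1/[A]₀ + k·t = 1/1.0 + (0.105)·(10) = 1.0000 + 1.0500 = 2.0500
[A] = 1/2.0500 = 0.4878 M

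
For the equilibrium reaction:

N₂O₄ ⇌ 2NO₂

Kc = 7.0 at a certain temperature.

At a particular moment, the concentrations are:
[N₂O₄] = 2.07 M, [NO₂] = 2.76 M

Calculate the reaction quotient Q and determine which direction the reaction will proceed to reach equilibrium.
Q = 3.680, Q < K, reaction proceeds forward (toward products)

Q = ([NO₂]^2) / ([N₂O₄])
  = ((2.76)^2) / ((2.07)) = 7.6176/2.07 = 3.68
Since Q = 3.68 < Kc = 7.0, the reaction proceeds forward (toward products) to reach equilibrium.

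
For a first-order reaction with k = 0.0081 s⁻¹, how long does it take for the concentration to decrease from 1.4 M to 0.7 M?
85.57 s

From ln[A] = ln[A]₀ - k·t: t = ln([A]₀/[A])/k = ln(1.4/0.7)/0.0081 = ln(2.0000)/0.0081 = 0.6931/0.0081 = 85.57 s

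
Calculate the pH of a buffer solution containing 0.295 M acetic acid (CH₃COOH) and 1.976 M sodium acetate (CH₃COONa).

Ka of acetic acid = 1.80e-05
pH = 5.57

pKa = -log(1.80e-05) = 4.74. pH = pKa + log([A⁻]/[HA]) = 4.74 + log(1.976/0.295)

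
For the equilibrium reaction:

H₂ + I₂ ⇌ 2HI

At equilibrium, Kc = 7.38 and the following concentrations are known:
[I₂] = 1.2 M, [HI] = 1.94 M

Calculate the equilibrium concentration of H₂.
[H₂] = 0.4250 M

Kc = ([HI]^2) / ([H₂] × [I₂]) = 7.38
[H₂]^1 = (product terms)/(Kc · other reactant terms) = 3.7636 / (7.38 · 1.2) = 0.42498
[H₂] = 0.4250 M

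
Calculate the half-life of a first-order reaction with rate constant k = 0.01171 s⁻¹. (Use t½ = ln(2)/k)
59.19 s

t½ = ln(2)/k = 0.6931/0.01171 = 59.19 s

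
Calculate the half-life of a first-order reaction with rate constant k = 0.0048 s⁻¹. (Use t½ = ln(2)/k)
144.41 s

t½ = ln(2)/k = 0.6931/0.0048 = 144.41 s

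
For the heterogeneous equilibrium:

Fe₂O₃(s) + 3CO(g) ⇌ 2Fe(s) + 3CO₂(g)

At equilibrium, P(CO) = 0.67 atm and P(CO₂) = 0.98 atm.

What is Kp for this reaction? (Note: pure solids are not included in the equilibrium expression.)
K_p = 3.129

Solids (Fe₂O₃, Fe) are excluded.
Kp = P(CO₂)³/P(CO)³ = (0.98)³/(0.67)³ = 0.9412/0.3008 = 3.129.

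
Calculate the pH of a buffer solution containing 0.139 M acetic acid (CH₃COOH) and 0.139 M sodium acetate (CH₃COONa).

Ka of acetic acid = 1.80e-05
pH = 4.74

pKa = -log(1.80e-05) = 4.74. pH = pKa + log([A⁻]/[HA]) = 4.74 + log(0.139/0.139)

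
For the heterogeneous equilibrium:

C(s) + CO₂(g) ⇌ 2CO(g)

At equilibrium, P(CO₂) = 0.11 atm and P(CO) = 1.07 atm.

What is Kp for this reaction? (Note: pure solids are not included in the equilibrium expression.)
K_p = 10.408

Solid C is excluded.
Kp = P(CO)²/P(CO₂) = (1.07)²/0.11 = 1.145/0.11 = 10.408.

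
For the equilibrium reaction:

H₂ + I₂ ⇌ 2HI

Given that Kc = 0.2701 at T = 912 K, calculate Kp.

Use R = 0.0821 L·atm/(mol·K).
K_p = 0.2701

Δn = (moles gaseous products) − (moles gaseous reactants) = 0
T = 912 K; RT = 0.0821 × 912 = 74.8752
Kp = Kc·(RT)^Δn = 0.2701 × (74.8752)^0 = 0.2701 × 1 = 0.2701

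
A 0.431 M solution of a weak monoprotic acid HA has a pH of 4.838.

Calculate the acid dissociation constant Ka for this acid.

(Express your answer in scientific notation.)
K_a = 4.89e-10

[H⁺] = 10^(−pH) = 10^(−4.838) = 1.452e-05 M. For HA ⇌ H⁺ + A⁻, Ka = x²/(C − x) = (1.452e-05)²/(0.431 − 1.452e-05) = 4.89e-10.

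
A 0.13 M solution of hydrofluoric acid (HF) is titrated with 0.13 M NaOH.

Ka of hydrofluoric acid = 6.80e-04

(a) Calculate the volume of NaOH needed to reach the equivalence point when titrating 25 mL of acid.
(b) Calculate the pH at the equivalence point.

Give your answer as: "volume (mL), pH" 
V = 25.0 mL, pH = 7.99

(a) At equivalence: moles acid = moles base.
moles acid = 0.13 × 0.025 = 0.00325 mol; V_NaOH = 0.00325/0.13 = 0.025 L = 25.0 mL.
(b) At equivalence, all acid → conjugate base A⁻ at [A⁻] = 0.00325/0.05 = 0.065 M.
Kb = Kw/Ka = 1.0e-14/6.80e-04 = 1.471e-11; [OH⁻] = √(Kb·[A⁻]) = 9.777e-07; pOH = 6.01; pH = 14 − pOH = 7.99.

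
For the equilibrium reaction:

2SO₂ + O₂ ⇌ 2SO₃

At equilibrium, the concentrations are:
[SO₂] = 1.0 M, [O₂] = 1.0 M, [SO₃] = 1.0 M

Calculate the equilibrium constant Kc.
K_c = 1.0000

Kc = ([SO₃]^2) / ([SO₂]^2 × [O₂])
   = ((1.0)^2) / ((1.0)^2·(1.0))
   = 1 / 1 = 1.0000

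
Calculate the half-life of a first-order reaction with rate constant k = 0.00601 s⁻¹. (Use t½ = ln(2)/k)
115.33 s

t½ = ln(2)/k = 0.6931/0.00601 = 115.33 s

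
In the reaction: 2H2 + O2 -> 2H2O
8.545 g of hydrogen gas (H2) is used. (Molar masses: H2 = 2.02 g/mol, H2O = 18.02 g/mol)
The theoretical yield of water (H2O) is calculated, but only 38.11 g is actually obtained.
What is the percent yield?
Moles of H2 = 8.545 g ÷ 2.02 g/mol = 4.2302 mol
Mole ratio: 2 mol H2O / 2 mol H2
Moles of H2O = 4.2302 × (2/2) = 4.2302 mol
Theoretical yield = 4.2302 mol × 18.02 g/mol = 76.228 g
Actual yield = 38.11 g
Percent yield = (38.11 / 76.228) × 100% = 50.0%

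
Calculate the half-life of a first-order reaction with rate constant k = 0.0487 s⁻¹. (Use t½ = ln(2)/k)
14.23 s

t½ = ln(2)/k = 0.6931/0.0487 = 14.23 s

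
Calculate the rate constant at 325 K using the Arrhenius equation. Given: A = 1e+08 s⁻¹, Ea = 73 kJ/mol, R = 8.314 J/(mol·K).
1.85e-04 s⁻¹

k = A·exp(-Ea/(R·T)) = 1e+08·exp(-73000/(8.314·325)) = 1e+08·exp(-27.0165) = 1e+08·1.8487e-12 = 1.85e-04 s⁻¹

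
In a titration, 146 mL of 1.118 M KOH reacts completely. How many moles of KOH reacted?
Moles = Molarity × Volume (L)
Moles = 1.118 M × 0.146 L = 0.1632 mol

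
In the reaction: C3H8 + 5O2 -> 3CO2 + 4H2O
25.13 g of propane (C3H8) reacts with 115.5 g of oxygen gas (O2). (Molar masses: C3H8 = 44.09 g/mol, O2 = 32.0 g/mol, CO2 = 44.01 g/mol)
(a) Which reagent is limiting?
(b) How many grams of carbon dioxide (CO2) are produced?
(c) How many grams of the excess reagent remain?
(a) C3H8, (b) 75.25 g, (c) 24.3 g

Moles of C3H8 = 25.13 g ÷ 44.09 g/mol = 0.569971 mol
Moles of O2 = 115.5 g ÷ 32.0 g/mol = 3.60938 mol
Moles ÷ coefficient: C3H8: 0.569971/1 = 0.57, O2: 3.60938/5 = 0.7219
(a) C3H8 has the smaller value, so C3H8 is the limiting reagent.
(b) Moles of CO2 = 0.569971 mol C3H8 × (3/1) = 1.70991 mol; mass = 1.70991 mol × 44.01 g/mol = 75.25 g
(c) O2 consumed = 0.569971 × (5/1) = 2.84985 mol; remaining = 3.60938 − 2.84985 = 0.759522 mol; mass = 0.759522 mol × 32.0 g/mol = 24.3 g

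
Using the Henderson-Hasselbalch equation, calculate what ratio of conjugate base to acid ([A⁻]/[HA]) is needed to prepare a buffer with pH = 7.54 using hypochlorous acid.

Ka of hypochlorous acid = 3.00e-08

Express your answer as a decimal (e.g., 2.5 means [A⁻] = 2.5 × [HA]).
[A⁻]/[HA] = 1.040

pKa = −log(3.00e-08) = 7.5229. pH = pKa + log([A⁻]/[HA]). 7.54 = 7.5229 + log(ratio). log(ratio) = 7.54 − 7.5229 = 0.0171. ratio = 10^(0.0171) = 1.040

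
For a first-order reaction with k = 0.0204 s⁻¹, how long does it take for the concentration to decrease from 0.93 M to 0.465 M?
33.98 s

From ln[A] = ln[A]₀ - k·t: t = ln([A]₀/[A])/k = ln(0.93/0.465)/0.0204 = ln(2.0000)/0.0204 = 0.6931/0.0204 = 33.98 s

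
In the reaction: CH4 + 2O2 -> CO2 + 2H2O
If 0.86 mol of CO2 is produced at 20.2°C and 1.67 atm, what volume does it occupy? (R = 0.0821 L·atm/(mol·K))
T = 20.2°C + 273.15 = 293.35 K
V = nRT/P = (0.86 × 0.0821 × 293.35) / 1.67
V = 12.40 L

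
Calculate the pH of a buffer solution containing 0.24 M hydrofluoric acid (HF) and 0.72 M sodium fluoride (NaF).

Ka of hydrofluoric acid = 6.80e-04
pH = 3.64

pKa = -log(6.80e-04) = 3.17. pH = pKa + log([A⁻]/[HA]) = 3.17 + log(0.72/0.24)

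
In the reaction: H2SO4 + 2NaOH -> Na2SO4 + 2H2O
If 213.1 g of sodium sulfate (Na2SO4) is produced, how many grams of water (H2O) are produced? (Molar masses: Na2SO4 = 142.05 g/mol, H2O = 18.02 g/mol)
Moles of Na2SO4 = 213.1 g ÷ 142.05 g/mol = 1.50018 mol
Mole ratio: 2 mol H2O / 1 mol Na2SO4
Moles of H2O = 1.50018 × (2/1) = 3.00035 mol
Mass of H2O = 3.00035 mol × 18.02 g/mol = 54.07 g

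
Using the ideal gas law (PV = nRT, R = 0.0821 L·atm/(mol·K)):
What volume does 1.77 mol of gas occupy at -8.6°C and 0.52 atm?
T = -8.6°C + 273.15 = 264.55 K
V = nRT/P = (1.77 × 0.0821 × 264.55) / 0.52
V = 73.93 L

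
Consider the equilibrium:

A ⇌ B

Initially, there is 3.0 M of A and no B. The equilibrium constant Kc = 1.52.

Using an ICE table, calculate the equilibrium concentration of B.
[B] = 1.810 M

ICE: [A] = 3.0 − x, [B] = x.
Kc = x/(3.0 − x) = 1.52 ⇒ x = 1.52·3.0/(1 + 1.52) = 4.56/2.52 = 1.81.
[B] = x = 1.810 M.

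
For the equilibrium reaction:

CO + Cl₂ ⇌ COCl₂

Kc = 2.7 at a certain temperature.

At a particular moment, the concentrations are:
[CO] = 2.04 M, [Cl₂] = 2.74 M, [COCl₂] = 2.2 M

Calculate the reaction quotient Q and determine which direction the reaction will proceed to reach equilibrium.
Q = 0.394, Q < K, reaction proceeds forward (toward products)

Q = ([COCl₂]) / ([CO] × [Cl₂])
  = ((2.2)) / ((2.04)·(2.74)) = 2.2/5.5896 = 0.3936
Since Q = 0.3936 < Kc = 2.7, the reaction proceeds forward (toward products) to reach equilibrium.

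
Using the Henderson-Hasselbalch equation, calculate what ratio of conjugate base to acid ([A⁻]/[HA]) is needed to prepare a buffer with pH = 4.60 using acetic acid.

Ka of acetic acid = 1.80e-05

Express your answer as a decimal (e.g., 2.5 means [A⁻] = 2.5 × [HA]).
[A⁻]/[HA] = 0.717

pKa = −log(1.80e-05) = 4.7447. pH = pKa + log([A⁻]/[HA]). 4.60 = 4.7447 + log(ratio). log(ratio) = 4.60 − 4.7447 = -0.1447. ratio = 10^(-0.1447) = 0.717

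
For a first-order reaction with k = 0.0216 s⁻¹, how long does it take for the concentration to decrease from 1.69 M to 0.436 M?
62.72 s

From ln[A] = ln[A]₀ - k·t: t = ln([A]₀/[A])/k = ln(1.69/0.436)/0.0216 = ln(3.8761)/0.0216 = 1.3548/0.0216 = 62.72 s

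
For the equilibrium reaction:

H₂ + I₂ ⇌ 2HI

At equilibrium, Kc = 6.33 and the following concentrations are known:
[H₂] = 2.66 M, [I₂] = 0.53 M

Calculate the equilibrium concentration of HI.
[HI] = 2.9873 M

Kc = ([HI]^2) / ([H₂] × [I₂]) = 6.33
[HI]^2 = Kc · (reactant terms)/(other product terms) = 6.33 · 1.4098 / 1 = 8.924
[HI] = (8.924)^(1/2) = 2.9873 M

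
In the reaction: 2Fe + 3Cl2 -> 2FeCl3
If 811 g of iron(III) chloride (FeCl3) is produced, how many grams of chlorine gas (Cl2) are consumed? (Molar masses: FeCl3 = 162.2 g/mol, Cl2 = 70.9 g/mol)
Moles of FeCl3 = 811 g ÷ 162.2 g/mol = 5 mol
Mole ratio: 3 mol Cl2 / 2 mol FeCl3
Moles of Cl2 = 5 × (3/2) = 7.5 mol
Mass of Cl2 = 7.5 mol × 70.9 g/mol = 531.8 g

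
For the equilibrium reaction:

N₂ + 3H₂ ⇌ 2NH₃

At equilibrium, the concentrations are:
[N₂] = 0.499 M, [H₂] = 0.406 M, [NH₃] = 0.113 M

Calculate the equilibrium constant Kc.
K_c = 0.3824

Kc = ([NH₃]^2) / ([N₂] × [H₂]^3)
   = ((0.113)^2) / ((0.499)·(0.406)^3)
   = 0.012769 / 0.033395 = 0.3824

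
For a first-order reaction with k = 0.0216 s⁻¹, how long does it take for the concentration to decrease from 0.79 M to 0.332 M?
40.13 s

From ln[A] = ln[A]₀ - k·t: t = ln([A]₀/[A])/k = ln(0.79/0.332)/0.0216 = ln(2.3795)/0.0216 = 0.8669/0.0216 = 40.13 s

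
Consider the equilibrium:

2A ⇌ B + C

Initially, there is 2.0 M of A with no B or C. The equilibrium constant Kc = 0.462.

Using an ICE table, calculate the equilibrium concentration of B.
[B] = 0.576 M

ICE: [A] = 2.0 − 2x, [B] = [C] = x.
Kc = x²/(2.0 − 2x)² = 0.462 ⇒ √Kc = x/(2.0 − 2x).
x = √0.462·2.0/(1 + 2√0.462) = 0.67971·2.0/2.3594 = 0.57617.
[B] = x = 0.576 M.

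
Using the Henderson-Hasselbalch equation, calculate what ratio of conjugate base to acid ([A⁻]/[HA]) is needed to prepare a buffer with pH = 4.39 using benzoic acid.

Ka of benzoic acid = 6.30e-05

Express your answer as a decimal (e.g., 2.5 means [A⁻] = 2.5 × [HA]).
[A⁻]/[HA] = 1.546

pKa = −log(6.30e-05) = 4.2007. pH = pKa + log([A⁻]/[HA]). 4.39 = 4.2007 + log(ratio). log(ratio) = 4.39 − 4.2007 = 0.1893. ratio = 10^(0.1893) = 1.546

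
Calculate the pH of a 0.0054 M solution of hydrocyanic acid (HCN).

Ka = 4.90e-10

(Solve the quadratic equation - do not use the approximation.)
pH = 5.79

x² + Ka×x - Ka×C = 0. Using quadratic formula: [H⁺] = 1.6264e-06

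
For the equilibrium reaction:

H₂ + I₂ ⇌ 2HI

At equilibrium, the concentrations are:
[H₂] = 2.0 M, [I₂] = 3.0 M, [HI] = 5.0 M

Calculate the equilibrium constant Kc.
K_c = 4.1667

Kc = ([HI]^2) / ([H₂] × [I₂])
   = ((5.0)^2) / ((2.0)·(3.0))
   = 25 / 6 = 4.1667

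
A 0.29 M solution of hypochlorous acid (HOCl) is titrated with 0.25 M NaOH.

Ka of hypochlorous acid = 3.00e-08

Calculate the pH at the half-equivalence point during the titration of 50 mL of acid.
pH = pKa = 7.52

At the half-equivalence point, [HA] = [A⁻], so by Henderson–Hasselbalch pH = pKa + log(1) = pKa.
pKa = −log(3.00e-08) = 7.52.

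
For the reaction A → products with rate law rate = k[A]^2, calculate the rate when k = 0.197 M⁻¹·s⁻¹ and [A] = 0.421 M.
0.03492 M/s

rate = k·[A]^2 = 0.197·(0.421)^2 = 0.197·0.177241 = 0.03492 M/s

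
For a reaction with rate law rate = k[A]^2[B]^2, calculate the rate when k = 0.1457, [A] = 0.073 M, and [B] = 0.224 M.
3.896e-05 M/s

rate = k·[A]^2·[B]^2 = 0.1457·(0.073)^2·(0.224)^2 = 0.1457·0.005329·0.050176 = 3.896e-05 M/s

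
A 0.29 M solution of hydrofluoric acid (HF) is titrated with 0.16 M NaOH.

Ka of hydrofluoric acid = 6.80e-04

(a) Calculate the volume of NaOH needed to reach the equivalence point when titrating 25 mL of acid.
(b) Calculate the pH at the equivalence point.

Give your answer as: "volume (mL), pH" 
V = 45.3 mL, pH = 8.09

(a) At equivalence: moles acid = moles base.
moles acid = 0.29 × 0.025 = 0.00725 mol; V_NaOH = 0.00725/0.16 = 0.04531 L = 45.3 mL.
(b) At equivalence, all acid → conjugate base A⁻ at [A⁻] = 0.00725/0.07031 = 0.1031 M.
Kb = Kw/Ka = 1.0e-14/6.80e-04 = 1.471e-11; [OH⁻] = √(Kb·[A⁻]) = 1.231e-06; pOH = 5.91; pH = 14 − pOH = 8.09.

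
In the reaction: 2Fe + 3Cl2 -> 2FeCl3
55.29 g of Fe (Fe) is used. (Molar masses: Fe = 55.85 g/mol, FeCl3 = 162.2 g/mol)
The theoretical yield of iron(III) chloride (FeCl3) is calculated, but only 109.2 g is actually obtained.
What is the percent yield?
Moles of Fe = 55.29 g ÷ 55.85 g/mol = 0.989973 mol
Mole ratio: 2 mol FeCl3 / 2 mol Fe
Moles of FeCl3 = 0.989973 × (2/2) = 0.989973 mol
Theoretical yield = 0.989973 mol × 162.2 g/mol = 160.57 g
Actual yield = 109.2 g
Percent yield = (109.2 / 160.57) × 100% = 68.0%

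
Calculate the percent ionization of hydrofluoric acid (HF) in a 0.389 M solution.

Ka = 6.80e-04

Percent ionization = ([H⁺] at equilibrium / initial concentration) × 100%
Percent ionization = 4.09%

Let x = [H⁺]. Ka = x²/(C - x) ⇒ x² + (6.80e-04)x - (6.80e-04)(0.389) = 0. x = 1.5928e-02. Percent = (1.5928e-02/0.389) × 100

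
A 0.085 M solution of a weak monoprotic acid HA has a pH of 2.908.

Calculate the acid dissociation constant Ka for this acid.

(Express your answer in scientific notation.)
K_a = 1.82e-05

[H⁺] = 10^(−pH) = 10^(−2.908) = 1.236e-03 M. For HA ⇌ H⁺ + A⁻, Ka = x²/(C − x) = (1.236e-03)²/(0.085 − 1.236e-03) = 1.82e-05.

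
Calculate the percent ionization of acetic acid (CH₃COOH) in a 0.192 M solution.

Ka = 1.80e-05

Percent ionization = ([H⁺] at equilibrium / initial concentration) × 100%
Percent ionization = 0.964%

Let x = [H⁺]. Ka = x²/(C - x) ⇒ x² + (1.80e-05)x - (1.80e-05)(0.192) = 0. x = 1.8501e-03. Percent = (1.8501e-03/0.192) × 100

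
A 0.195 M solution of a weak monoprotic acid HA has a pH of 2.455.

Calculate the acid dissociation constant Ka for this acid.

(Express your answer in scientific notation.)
K_a = 6.42e-05

[H⁺] = 10^(−pH) = 10^(−2.455) = 3.508e-03 M. For HA ⇌ H⁺ + A⁻, Ka = x²/(C − x) = (3.508e-03)²/(0.195 − 3.508e-03) = 6.42e-05.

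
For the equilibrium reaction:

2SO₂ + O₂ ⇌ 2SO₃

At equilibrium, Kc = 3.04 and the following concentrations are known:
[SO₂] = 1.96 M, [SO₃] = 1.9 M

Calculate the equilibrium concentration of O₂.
[O₂] = 0.3091 M

Kc = ([SO₃]^2) / ([SO₂]^2 × [O₂]) = 3.04
[O₂]^1 = (product terms)/(Kc · other reactant terms) = 3.61 / (3.04 · 3.8416) = 0.30912
[O₂] = 0.3091 M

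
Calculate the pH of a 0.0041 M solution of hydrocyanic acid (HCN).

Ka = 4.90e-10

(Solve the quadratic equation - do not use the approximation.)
pH = 5.85

x² + Ka×x - Ka×C = 0. Using quadratic formula: [H⁺] = 1.4171e-06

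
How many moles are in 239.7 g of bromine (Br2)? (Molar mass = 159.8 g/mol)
Moles = 239.7 g ÷ 159.8 g/mol = 1.5 mol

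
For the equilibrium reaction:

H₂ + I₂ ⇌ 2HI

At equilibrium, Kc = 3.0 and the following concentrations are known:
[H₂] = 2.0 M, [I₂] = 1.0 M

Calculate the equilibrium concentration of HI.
[HI] = 2.4495 M

Kc = ([HI]^2) / ([H₂] × [I₂]) = 3.0
[HI]^2 = Kc · (reactant terms)/(other product terms) = 3.0 · 2 / 1 = 6
[HI] = (6)^(1/2) = 2.4495 M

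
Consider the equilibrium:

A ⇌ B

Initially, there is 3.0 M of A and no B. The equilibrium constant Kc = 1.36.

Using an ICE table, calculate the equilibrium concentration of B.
[B] = 1.729 M

ICE: [A] = 3.0 − x, [B] = x.
Kc = x/(3.0 − x) = 1.36 ⇒ x = 1.36·3.0/(1 + 1.36) = 4.08/2.36 = 1.729.
[B] = x = 1.729 M.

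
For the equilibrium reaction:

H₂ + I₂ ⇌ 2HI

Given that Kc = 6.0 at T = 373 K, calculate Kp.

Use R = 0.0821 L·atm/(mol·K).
K_p = 6.0000

Δn = (moles gaseous products) − (moles gaseous reactants) = 0
T = 373 K; RT = 0.0821 × 373 = 30.6233
Kp = Kc·(RT)^Δn = 6.0 × (30.6233)^0 = 6.0 × 1 = 6.0000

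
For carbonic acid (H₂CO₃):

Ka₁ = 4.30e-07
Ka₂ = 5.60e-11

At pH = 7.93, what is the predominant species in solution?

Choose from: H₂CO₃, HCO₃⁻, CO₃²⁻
HCO₃⁻

pKa1 = 6.37, pKa2 = 10.25. Each pKa is the crossover between adjacent species; pH = 7.93 lies in the region where HCO₃⁻ predominates.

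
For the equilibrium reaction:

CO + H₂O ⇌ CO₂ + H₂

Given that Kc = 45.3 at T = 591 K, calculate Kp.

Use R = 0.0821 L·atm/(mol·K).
K_p = 45.3000

Δn = (moles gaseous products) − (moles gaseous reactants) = 0
T = 591 K; RT = 0.0821 × 591 = 48.5211
Kp = Kc·(RT)^Δn = 45.3 × (48.5211)^0 = 45.3 × 1 = 45.3000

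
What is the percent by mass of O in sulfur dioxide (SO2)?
Mass of O in formula = 16.0 × 2 = 32 g/mol
Molar mass = 64.07 g/mol
% O = (32/64.07) × 100% = 49.95%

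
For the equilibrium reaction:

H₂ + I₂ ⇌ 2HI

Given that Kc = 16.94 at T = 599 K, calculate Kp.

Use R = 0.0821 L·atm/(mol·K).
K_p = 16.9400

Δn = (moles gaseous products) − (moles gaseous reactants) = 0
T = 599 K; RT = 0.0821 × 599 = 49.1779
Kp = Kc·(RT)^Δn = 16.94 × (49.1779)^0 = 16.94 × 1 = 16.9400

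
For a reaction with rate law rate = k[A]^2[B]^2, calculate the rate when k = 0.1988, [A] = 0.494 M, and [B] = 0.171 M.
0.001419 M/s

rate = k·[A]^2·[B]^2 = 0.1988·(0.494)^2·(0.171)^2 = 0.1988·0.244036·0.029241 = 0.001419 M/s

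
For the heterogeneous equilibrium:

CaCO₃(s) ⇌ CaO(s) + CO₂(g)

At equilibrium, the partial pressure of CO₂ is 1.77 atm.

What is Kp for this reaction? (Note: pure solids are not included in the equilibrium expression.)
K_p = 1.77

Solids (CaCO₃, CaO) have activity 1 and are excluded.
Kp = P(CO₂) = 1.77.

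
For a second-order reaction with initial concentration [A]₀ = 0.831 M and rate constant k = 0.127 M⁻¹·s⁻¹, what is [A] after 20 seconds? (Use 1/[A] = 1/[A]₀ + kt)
0.2671 M

1/[A] = 1/[A]₀ + k·t = 1/0.831 + (0.127)·(20) = 1.2034 + 2.5400 = 3.7434
[A] = 1/3.7434 = 0.2671 M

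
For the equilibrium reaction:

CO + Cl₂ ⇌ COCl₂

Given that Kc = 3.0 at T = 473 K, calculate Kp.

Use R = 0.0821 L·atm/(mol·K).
K_p = 0.0773

Δn = (moles gaseous products) − (moles gaseous reactants) = -1
T = 473 K; RT = 0.0821 × 473 = 38.8333
Kp = Kc·(RT)^Δn = 3.0 × (38.8333)^-1 = 3.0 × 0.0257511 = 0.0773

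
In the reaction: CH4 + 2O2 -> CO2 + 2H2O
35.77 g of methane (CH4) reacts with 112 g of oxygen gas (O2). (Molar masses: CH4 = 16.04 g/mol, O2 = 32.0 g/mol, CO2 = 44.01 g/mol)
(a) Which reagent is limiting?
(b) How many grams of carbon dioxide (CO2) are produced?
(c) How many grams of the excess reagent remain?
(a) O2, (b) 77.02 g, (c) 7.7 g

Moles of CH4 = 35.77 g ÷ 16.04 g/mol = 2.23005 mol
Moles of O2 = 112 g ÷ 32.0 g/mol = 3.5 mol
Moles ÷ coefficient: CH4: 2.23005/1 = 2.23, O2: 3.5/2 = 1.75
(a) O2 has the smaller value, so O2 is the limiting reagent.
(b) Moles of CO2 = 3.5 mol O2 × (1/2) = 1.75 mol; mass = 1.75 mol × 44.01 g/mol = 77.02 g
(c) CH4 consumed = 3.5 × (1/2) = 1.75 mol; remaining = 2.23005 − 1.75 = 0.48005 mol; mass = 0.48005 mol × 16.04 g/mol = 7.7 g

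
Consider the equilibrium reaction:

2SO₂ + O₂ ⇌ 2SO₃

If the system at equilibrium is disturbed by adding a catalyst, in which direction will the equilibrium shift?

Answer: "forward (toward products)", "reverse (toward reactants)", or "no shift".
no shift

Apply Le Chatelier's principle: system shifts to counteract the change.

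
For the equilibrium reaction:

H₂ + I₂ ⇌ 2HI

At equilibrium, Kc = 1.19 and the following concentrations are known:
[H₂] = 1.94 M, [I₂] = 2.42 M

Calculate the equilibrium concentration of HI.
[HI] = 2.3636 M

Kc = ([HI]^2) / ([H₂] × [I₂]) = 1.19
[HI]^2 = Kc · (reactant terms)/(other product terms) = 1.19 · 4.6948 / 1 = 5.5868
[HI] = (5.5868)^(1/2) = 2.3636 M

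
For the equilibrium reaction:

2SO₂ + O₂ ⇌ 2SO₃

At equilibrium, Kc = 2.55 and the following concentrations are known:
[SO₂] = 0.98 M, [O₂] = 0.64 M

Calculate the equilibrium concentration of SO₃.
[SO₃] = 1.2519 M

Kc = ([SO₃]^2) / ([SO₂]^2 × [O₂]) = 2.55
[SO₃]^2 = Kc · (reactant terms)/(other product terms) = 2.55 · 0.61466 / 1 = 1.5674
[SO₃] = (1.5674)^(1/2) = 1.2519 M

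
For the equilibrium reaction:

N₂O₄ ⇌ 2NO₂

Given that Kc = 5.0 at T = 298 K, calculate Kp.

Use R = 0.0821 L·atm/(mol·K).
K_p = 122.3290

Δn = (moles gaseous products) − (moles gaseous reactants) = 1
T = 298 K; RT = 0.0821 × 298 = 24.4658
Kp = Kc·(RT)^Δn = 5.0 × (24.4658)^1 = 5.0 × 24.4658 = 122.3290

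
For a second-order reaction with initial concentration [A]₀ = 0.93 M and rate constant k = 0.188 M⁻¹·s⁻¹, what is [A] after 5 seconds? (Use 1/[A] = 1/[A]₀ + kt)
0.4962 M

1/[A] = 1/[A]₀ + k·t = 1/0.93 + (0.188)·(5) = 1.0753 + 0.9400 = 2.0153
[A] = 1/2.0153 = 0.4962 M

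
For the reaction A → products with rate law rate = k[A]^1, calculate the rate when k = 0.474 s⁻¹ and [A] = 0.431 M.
0.2043 M/s

rate = k·[A]^1 = 0.474·(0.431)^1 = 0.474·0.431 = 0.2043 M/s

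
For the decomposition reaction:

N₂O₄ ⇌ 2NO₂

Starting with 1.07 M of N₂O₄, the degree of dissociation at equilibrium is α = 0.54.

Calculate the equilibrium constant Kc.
K_c = 2.7131

x = α·[A]₀ = 0.54 × 1.07 = 0.5778 M dissociated.
At eq: [N₂O₄] = 1.07 − 0.5778 = 0.4922 M; [NO₂] = 2x = 1.156 M.
Kc = [NO₂]²/[N₂O₄] = (1.156)²/0.4922 = 2.713.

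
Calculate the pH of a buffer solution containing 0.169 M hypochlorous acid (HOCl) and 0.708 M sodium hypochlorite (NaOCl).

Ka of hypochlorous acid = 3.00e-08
pH = 8.15

pKa = -log(3.00e-08) = 7.52. pH = pKa + log([A⁻]/[HA]) = 7.52 + log(0.708/0.169)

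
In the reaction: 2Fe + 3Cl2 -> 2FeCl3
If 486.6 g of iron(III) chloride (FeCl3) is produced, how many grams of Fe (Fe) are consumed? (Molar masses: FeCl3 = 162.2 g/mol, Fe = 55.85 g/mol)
Moles of FeCl3 = 486.6 g ÷ 162.2 g/mol = 3 mol
Mole ratio: 2 mol Fe / 2 mol FeCl3
Moles of Fe = 3 × (2/2) = 3 mol
Mass of Fe = 3 mol × 55.85 g/mol = 167.6 g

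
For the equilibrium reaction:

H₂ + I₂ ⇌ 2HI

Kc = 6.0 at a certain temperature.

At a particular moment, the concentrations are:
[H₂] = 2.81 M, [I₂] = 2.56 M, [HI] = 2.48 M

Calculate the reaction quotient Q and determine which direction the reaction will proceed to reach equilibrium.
Q = 0.855, Q < K, reaction proceeds forward (toward products)

Q = ([HI]^2) / ([H₂] × [I₂])
  = ((2.48)^2) / ((2.81)·(2.56)) = 6.1504/7.1936 = 0.855
Since Q = 0.855 < Kc = 6.0, the reaction proceeds forward (toward products) to reach equilibrium.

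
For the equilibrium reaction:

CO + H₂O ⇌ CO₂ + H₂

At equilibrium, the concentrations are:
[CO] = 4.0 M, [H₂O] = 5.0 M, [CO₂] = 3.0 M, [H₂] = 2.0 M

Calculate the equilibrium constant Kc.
K_c = 0.3000

Kc = ([CO₂] × [H₂]) / ([CO] × [H₂O])
   = ((3.0)·(2.0)) / ((4.0)·(5.0))
   = 6 / 20 = 0.3000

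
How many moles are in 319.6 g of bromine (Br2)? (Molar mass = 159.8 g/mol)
Moles = 319.6 g ÷ 159.8 g/mol = 2 mol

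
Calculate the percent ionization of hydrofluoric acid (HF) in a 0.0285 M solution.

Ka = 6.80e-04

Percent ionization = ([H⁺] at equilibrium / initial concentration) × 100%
Percent ionization = 14.3%

Let x = [H⁺]. Ka = x²/(C - x) ⇒ x² + (6.80e-04)x - (6.80e-04)(0.0285) = 0. x = 4.0754e-03. Percent = (4.0754e-03/0.0285) × 100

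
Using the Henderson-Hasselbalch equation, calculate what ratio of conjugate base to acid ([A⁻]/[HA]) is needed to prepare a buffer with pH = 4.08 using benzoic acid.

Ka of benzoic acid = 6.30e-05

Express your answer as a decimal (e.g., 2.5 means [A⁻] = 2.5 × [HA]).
[A⁻]/[HA] = 0.757

pKa = −log(6.30e-05) = 4.2007. pH = pKa + log([A⁻]/[HA]). 4.08 = 4.2007 + log(ratio). log(ratio) = 4.08 − 4.2007 = -0.1207. ratio = 10^(-0.1207) = 0.757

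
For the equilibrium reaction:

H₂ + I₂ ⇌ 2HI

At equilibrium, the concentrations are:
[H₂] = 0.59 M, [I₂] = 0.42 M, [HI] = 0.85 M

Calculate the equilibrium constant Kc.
K_c = 2.9157

Kc = ([HI]^2) / ([H₂] × [I₂])
   = ((0.85)^2) / ((0.59)·(0.42))
   = 0.7225 / 0.2478 = 2.9157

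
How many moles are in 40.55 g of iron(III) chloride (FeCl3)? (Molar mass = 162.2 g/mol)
Moles = 40.55 g ÷ 162.2 g/mol = 0.25 mol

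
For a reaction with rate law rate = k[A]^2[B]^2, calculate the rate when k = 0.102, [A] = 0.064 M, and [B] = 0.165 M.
1.137e-05 M/s

rate = k·[A]^2·[B]^2 = 0.102·(0.064)^2·(0.165)^2 = 0.102·0.004096·0.027225 = 1.137e-05 M/s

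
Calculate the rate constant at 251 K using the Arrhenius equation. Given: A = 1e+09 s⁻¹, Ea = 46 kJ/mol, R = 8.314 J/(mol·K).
2.67e-01 s⁻¹

k = A·exp(-Ea/(R·T)) = 1e+09·exp(-46000/(8.314·251)) = 1e+09·exp(-22.0432) = 1e+09·2.6716e-10 = 2.67e-01 s⁻¹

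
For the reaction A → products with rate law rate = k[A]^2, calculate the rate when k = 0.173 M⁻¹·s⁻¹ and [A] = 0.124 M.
0.00266 M/s

rate = k·[A]^2 = 0.173·(0.124)^2 = 0.173·0.015376 = 0.00266 M/s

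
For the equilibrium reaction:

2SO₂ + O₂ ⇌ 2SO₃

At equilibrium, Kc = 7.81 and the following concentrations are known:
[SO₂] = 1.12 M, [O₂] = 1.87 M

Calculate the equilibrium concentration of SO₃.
[SO₃] = 4.2802 M

Kc = ([SO₃]^2) / ([SO₂]^2 × [O₂]) = 7.81
[SO₃]^2 = Kc · (reactant terms)/(other product terms) = 7.81 · 2.3457 / 1 = 18.32
[SO₃] = (18.32)^(1/2) = 4.2802 M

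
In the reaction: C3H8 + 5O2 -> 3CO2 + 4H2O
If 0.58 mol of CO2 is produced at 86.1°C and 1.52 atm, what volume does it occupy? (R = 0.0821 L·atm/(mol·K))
T = 86.1°C + 273.15 = 359.25 K
V = nRT/P = (0.58 × 0.0821 × 359.25) / 1.52
V = 11.25 L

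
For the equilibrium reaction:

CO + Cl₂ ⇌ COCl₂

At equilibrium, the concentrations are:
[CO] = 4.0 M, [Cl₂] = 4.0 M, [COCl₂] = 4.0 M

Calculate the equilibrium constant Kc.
K_c = 0.2500

Kc = ([COCl₂]) / ([CO] × [Cl₂])
   = ((4.0)) / ((4.0)·(4.0))
   = 4 / 16 = 0.2500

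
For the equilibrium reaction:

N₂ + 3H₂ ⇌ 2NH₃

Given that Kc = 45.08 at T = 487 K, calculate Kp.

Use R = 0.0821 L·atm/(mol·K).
K_p = 0.0282

Δn = (moles gaseous products) − (moles gaseous reactants) = -2
T = 487 K; RT = 0.0821 × 487 = 39.9827
Kp = Kc·(RT)^Δn = 45.08 × (39.9827)^-2 = 45.08 × 0.000625541 = 0.0282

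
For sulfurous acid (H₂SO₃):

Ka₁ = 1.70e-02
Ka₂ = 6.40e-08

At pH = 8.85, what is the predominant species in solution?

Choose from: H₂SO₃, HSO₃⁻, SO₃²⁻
SO₃²⁻

pKa1 = 1.77, pKa2 = 7.19. Each pKa is the crossover between adjacent species; pH = 8.85 lies in the region where SO₃²⁻ predominates.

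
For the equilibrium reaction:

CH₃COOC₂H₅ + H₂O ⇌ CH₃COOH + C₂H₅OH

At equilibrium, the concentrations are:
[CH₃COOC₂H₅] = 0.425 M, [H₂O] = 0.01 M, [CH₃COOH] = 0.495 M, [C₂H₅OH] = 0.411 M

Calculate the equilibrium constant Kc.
K_c = 47.8694

Kc = ([CH₃COOH] × [C₂H₅OH]) / ([CH₃COOC₂H₅] × [H₂O])
   = ((0.495)·(0.411)) / ((0.425)·(0.01))
   = 0.20344 / 0.00425 = 47.8694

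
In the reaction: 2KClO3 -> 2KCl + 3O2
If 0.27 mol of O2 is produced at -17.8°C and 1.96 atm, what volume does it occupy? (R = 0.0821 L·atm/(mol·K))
T = -17.8°C + 273.15 = 255.35 K
V = nRT/P = (0.27 × 0.0821 × 255.35) / 1.96
V = 2.89 L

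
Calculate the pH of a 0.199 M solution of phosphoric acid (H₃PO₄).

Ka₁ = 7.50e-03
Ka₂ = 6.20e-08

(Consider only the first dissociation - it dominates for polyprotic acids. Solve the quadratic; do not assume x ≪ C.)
pH = 1.46

x² + Ka₁·x − Ka₁·C = 0 with Ka₁ = 7.50e-03, C = 0.199.
x = (−Ka₁ + √(Ka₁² + 4·Ka₁·C))/2 = 3.5064e-02 M, so pH = 1.46.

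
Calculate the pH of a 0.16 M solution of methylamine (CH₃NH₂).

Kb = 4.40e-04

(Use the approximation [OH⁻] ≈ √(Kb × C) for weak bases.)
pH = 11.92

[OH⁻] = √(Kb × C) = √(4.40e-04 × 0.16) = 8.3905e-03. pOH = 2.08, pH = 14 - pOH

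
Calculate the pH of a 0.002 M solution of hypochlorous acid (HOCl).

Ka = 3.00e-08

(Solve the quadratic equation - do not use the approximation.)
pH = 5.11

x² + Ka×x - Ka×C = 0. Using quadratic formula: [H⁺] = 7.7310e-06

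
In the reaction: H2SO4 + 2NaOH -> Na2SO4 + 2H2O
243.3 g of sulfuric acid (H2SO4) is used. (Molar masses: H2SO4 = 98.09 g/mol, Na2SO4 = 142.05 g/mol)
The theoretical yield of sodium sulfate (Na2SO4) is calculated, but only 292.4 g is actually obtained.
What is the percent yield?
Moles of H2SO4 = 243.3 g ÷ 98.09 g/mol = 2.48038 mol
Mole ratio: 1 mol Na2SO4 / 1 mol H2SO4
Moles of Na2SO4 = 2.48038 × (1/1) = 2.48038 mol
Theoretical yield = 2.48038 mol × 142.05 g/mol = 352.34 g
Actual yield = 292.4 g
Percent yield = (292.4 / 352.34) × 100% = 83.0%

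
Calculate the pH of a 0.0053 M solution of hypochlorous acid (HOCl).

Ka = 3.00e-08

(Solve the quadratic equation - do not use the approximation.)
pH = 4.90

x² + Ka×x - Ka×C = 0. Using quadratic formula: [H⁺] = 1.2595e-05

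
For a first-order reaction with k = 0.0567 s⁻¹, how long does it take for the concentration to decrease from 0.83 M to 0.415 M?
12.22 s

From ln[A] = ln[A]₀ - k·t: t = ln([A]₀/[A])/k = ln(0.83/0.415)/0.0567 = ln(2.0000)/0.0567 = 0.6931/0.0567 = 12.22 s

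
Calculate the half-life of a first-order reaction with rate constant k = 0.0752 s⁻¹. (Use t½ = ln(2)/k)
9.22 s

t½ = ln(2)/k = 0.6931/0.0752 = 9.22 s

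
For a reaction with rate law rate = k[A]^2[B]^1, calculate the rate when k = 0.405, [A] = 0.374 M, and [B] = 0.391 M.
0.02215 M/s

rate = k·[A]^2·[B]^1 = 0.405·(0.374)^2·(0.391)^1 = 0.405·0.139876·0.391 = 0.02215 M/s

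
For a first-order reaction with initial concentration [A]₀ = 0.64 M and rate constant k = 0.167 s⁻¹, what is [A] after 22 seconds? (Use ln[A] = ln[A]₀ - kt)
0.0162 M

ln[A] = ln[A]₀ - k·t = ln(0.64) - (0.167)·(22) = -0.4463 - 3.6740 = -4.1203
[A] = e^(-4.1203) = 0.0162 M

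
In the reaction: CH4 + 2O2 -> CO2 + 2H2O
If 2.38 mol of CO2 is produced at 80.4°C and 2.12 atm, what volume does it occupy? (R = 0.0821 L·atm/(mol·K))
T = 80.4°C + 273.15 = 353.55 K
V = nRT/P = (2.38 × 0.0821 × 353.55) / 2.12
V = 32.59 L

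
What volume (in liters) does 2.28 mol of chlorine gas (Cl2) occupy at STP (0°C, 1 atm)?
At STP, 1 mol of gas occupies 22.4 L
Volume = 2.28 mol × 22.4 L/mol = 51.07 L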